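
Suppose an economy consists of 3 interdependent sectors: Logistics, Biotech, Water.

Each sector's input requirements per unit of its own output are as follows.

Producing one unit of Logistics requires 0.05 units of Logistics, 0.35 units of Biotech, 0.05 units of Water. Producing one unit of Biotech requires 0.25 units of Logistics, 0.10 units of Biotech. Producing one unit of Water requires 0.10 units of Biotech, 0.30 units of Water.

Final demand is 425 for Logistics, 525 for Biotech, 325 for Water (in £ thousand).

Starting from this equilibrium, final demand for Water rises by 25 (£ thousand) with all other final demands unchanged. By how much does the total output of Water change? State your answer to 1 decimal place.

Δx_3 = 35.8

I − A =
  [   0.95    -0.25     0.00]
  [  -0.35     0.90    -0.10]
  [  -0.05     0.00     0.70]
Cofactors of I−A, C_ij = (−1)^(i+j)·(minor ij) (rows/columns in the sector order above):
  C_11 = (0.90)(0.70) − (-0.10)(0.00) = 0.6300
  C_12 = −[(-0.35)(0.70) − (-0.10)(-0.05)] = 0.2500
  C_13 = (-0.35)(0.00) − (0.90)(-0.05) = 0.0450
  C_21 = −[(-0.25)(0.70) − (0.00)(0.00)] = 0.1750
  C_22 = (0.95)(0.70) − (0.00)(-0.05) = 0.6650
  C_23 = −[(0.95)(0.00) − (-0.25)(-0.05)] = 0.0125
  C_31 = (-0.25)(-0.10) − (0.00)(0.90) = 0.0250
  C_32 = −[(0.95)(-0.10) − (0.00)(-0.35)] = 0.0950
  C_33 = (0.95)(0.90) − (-0.25)(-0.35) = 0.7675
det(I−A) = Σ_j (I−A)_1j·C_1j = (0.95)(0.6300) + (-0.25)(0.2500) + (0.00)(0.0450) = 0.5360
adj(I−A) = Cᵀ =
  [ 0.6300   0.1750   0.0250]
  [ 0.2500   0.6650   0.0950]
  [ 0.0450   0.0125   0.7675]
(I − A)⁻¹ = adj(I−A) / det(I−A) ≈
  [   1.1754     0.3265     0.0466]
  [   0.4664     1.2407     0.1772]
  [   0.0840     0.0233     1.4319]
Δx = (I − A)⁻¹ Δd with Δd having +25 in the Water component and 0 elsewhere.
So Δx_3 = L_33 · (+25), where L_33 = adj(I−A)_33 / det(I−A) = 0.7675 / 0.5360.
Δx_3 = 0.7675 × (+25) / 0.5360 = 19.1875 / 0.5360 ≈ 35.8.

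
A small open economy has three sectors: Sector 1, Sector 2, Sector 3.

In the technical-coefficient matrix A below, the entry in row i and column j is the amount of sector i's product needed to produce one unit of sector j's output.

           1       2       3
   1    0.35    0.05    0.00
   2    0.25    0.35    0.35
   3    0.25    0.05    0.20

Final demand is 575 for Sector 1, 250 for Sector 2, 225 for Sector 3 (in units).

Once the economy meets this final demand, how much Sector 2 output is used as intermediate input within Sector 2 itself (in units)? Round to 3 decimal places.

z_22 = 388.391

I − A =
  [   0.65    -0.05     0.00]
  [  -0.25     0.65    -0.35]
  [  -0.25    -0.05     0.80]
Cofactors of I−A, C_ij = (−1)^(i+j)·(minor ij) (rows/columns in the sector order above):
  C_11 = (0.65)(0.80) − (-0.35)(-0.05) = 0.5025
  C_12 = −[(-0.25)(0.80) − (-0.35)(-0.25)] = 0.2875
  C_13 = (-0.25)(-0.05) − (0.65)(-0.25) = 0.1750
  C_21 = −[(-0.05)(0.80) − (0.00)(-0.05)] = 0.0400
  C_22 = (0.65)(0.80) − (0.00)(-0.25) = 0.5200
  C_23 = −[(0.65)(-0.05) − (-0.05)(-0.25)] = 0.0450
  C_31 = (-0.05)(-0.35) − (0.00)(0.65) = 0.0175
  C_32 = −[(0.65)(-0.35) − (0.00)(-0.25)] = 0.2275
  C_33 = (0.65)(0.65) − (-0.05)(-0.25) = 0.4100
det(I−A) = Σ_j (I−A)_1j·C_1j = (0.65)(0.5025) + (-0.05)(0.2875) + (0.00)(0.1750) = 0.31225
adj(I−A) = Cᵀ =
  [ 0.5025   0.0400   0.0175]
  [ 0.2875   0.5200   0.2275]
  [ 0.1750   0.0450   0.4100]
(I − A)⁻¹ = adj(I−A) / det(I−A) ≈
  [   1.6093     0.1281     0.0560]
  [   0.9207     1.6653     0.7286]
  [   0.5604     0.1441     1.3131]
First solve x = (I − A)⁻¹ d = adj(I−A)·d / det(I−A); in particular x_2 = (0.2875·575 + 0.5200·250 + 0.2275·225) / 0.31225 = 346.50 / 0.31225 ≈ 1109.68775.
Intermediate flow from 2 to 2: z_22 = a_22 · x_2 = 0.35 × 346.50 / 0.31225 = 121.275 / 0.31225 ≈ 388.391.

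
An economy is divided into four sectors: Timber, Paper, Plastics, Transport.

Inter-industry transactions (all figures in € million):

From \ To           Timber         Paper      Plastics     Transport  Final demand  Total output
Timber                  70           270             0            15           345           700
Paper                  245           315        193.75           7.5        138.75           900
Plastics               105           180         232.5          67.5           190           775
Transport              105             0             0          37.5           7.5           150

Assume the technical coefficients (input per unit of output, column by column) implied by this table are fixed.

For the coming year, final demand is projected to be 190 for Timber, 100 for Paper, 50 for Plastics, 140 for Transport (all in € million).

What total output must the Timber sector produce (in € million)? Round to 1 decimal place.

Technical coefficients a_ij = z_ij / X_j:
  a_11 = 70/700 = 0.10, a_21 = 245/700 = 0.35, a_31 = 105/700 = 0.15, a_41 = 105/700 = 0.15
  a_12 = 270/900 = 0.30, a_22 = 315/900 = 0.35, a_32 = 180/900 = 0.20, a_42 = 0/900 = 0.00
  a_13 = 0/775 = 0.00, a_23 = 193.75/775 = 0.25, a_33 = 232.5/775 = 0.30, a_43 = 0/775 = 0.00
  a_14 = 15/150 = 0.10, a_24 = 7.5/150 = 0.05, a_34 = 67.5/150 = 0.45, a_44 = 37.5/150 = 0.25
I − A =
  [   0.90    -0.30     0.00    -0.10]
  [  -0.35     0.65    -0.25    -0.05]
  [  -0.15    -0.20     0.70    -0.45]
  [  -0.15     0.00     0.00     0.75]
Compute the cofactors C_ij = (−1)^(i+j)·(3×3 minor ij) of I−A; the adjugate is their transpose:
adj(I−A) = Cᵀ =
  [ 0.30375   0.15750   0.05625   0.08475]
  [ 0.23400   0.46200   0.16500   0.16100]
  [ 0.17100   0.18600   0.34800   0.24400]
  [ 0.06075   0.03150   0.01125   0.27975]
det(I−A) = Σ_j (I−A)_1j·C_1j = (0.90)(0.30375) + (-0.30)(0.23400) + (0.00)(0.17100) + (-0.10)(0.06075) = 0.1971
(I − A)⁻¹ = adj(I−A) / det(I−A) ≈
  [   1.5411     0.7991     0.2854     0.4300]
  [   1.1872     2.3440     0.8371     0.8168]
  [   0.8676     0.9437     1.7656     1.2380]
  [   0.3082     0.1598     0.0571     1.4193]
x = (I − A)⁻¹ d = adj(I−A)·d / det(I−A), with det(I−A) = 0.1971:
  x_1 = (0.30375·190 + 0.15750·100 + 0.05625·50 + 0.08475·140) / 0.1971 = 88.14 / 0.1971 ≈ 447.2
  x_2 = (0.23400·190 + 0.46200·100 + 0.16500·50 + 0.16100·140) / 0.1971 = 121.45 / 0.1971 ≈ 616.2
  x_3 = (0.17100·190 + 0.18600·100 + 0.34800·50 + 0.24400·140) / 0.1971 = 102.65 / 0.1971 ≈ 520.8
  x_4 = (0.06075·190 + 0.03150·100 + 0.01125·50 + 0.27975·140) / 0.1971 = 54.42 / 0.1971 ≈ 276.1

x_1 = 447.2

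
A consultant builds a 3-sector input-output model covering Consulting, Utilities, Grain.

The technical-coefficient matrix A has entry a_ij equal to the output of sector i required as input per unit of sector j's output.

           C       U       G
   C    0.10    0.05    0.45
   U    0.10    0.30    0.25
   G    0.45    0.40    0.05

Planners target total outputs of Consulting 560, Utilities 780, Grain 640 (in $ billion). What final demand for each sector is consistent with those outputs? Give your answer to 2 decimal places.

I − A =
  [   0.90    -0.05    -0.45]
  [  -0.10     0.70    -0.25]
  [  -0.45    -0.40     0.95]
d = (I − A) x:
  d_C = (+0.90)·560 + (-0.05)·780 + (-0.45)·640 = 177.00
  d_U = (-0.10)·560 + (+0.70)·780 + (-0.25)·640 = 330.00
  d_G = (-0.45)·560 + (-0.40)·780 + (+0.95)·640 = 44.00

d_C = 177.00, d_U = 330.00, d_G = 44.00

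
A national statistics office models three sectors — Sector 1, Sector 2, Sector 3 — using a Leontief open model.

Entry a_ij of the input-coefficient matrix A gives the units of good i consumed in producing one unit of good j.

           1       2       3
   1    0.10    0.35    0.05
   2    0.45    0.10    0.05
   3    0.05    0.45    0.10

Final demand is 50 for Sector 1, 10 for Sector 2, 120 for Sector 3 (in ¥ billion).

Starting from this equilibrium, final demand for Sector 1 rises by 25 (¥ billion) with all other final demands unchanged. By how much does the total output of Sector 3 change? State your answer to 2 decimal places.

I − A =
  [   0.90    -0.35    -0.05]
  [  -0.45     0.90    -0.05]
  [  -0.05    -0.45     0.90]
Cofactors of I−A, C_ij = (−1)^(i+j)·(minor ij) (rows/columns in the sector order above):
  C_11 = (0.90)(0.90) − (-0.05)(-0.45) = 0.7875
  C_12 = −[(-0.45)(0.90) − (-0.05)(-0.05)] = 0.4075
  C_13 = (-0.45)(-0.45) − (0.90)(-0.05) = 0.2475
  C_21 = −[(-0.35)(0.90) − (-0.05)(-0.45)] = 0.3375
  C_22 = (0.90)(0.90) − (-0.05)(-0.05) = 0.8075
  C_23 = −[(0.90)(-0.45) − (-0.35)(-0.05)] = 0.4225
  C_31 = (-0.35)(-0.05) − (-0.05)(0.90) = 0.0625
  C_32 = −[(0.90)(-0.05) − (-0.05)(-0.45)] = 0.0675
  C_33 = (0.90)(0.90) − (-0.35)(-0.45) = 0.6525
det(I−A) = Σ_j (I−A)_1j·C_1j = (0.90)(0.7875) + (-0.35)(0.4075) + (-0.05)(0.2475) = 0.55375
adj(I−A) = Cᵀ =
  [ 0.7875   0.3375   0.0625]
  [ 0.4075   0.8075   0.0675]
  [ 0.2475   0.4225   0.6525]
(I − A)⁻¹ = adj(I−A) / det(I−A) ≈
  [   1.4221     0.6095     0.1129]
  [   0.7359     1.4582     0.1219]
  [   0.4470     0.7630     1.1783]
Δx = (I − A)⁻¹ Δd with Δd having +25 in the Sector 1 component and 0 elsewhere.
So Δx_3 = L_31 · (+25), where L_31 = adj(I−A)_31 / det(I−A) = 0.2475 / 0.55375.
Δx_3 = 0.2475 × (+25) / 0.55375 = 6.1875 / 0.55375 ≈ 11.17.

Δx_3 = 11.17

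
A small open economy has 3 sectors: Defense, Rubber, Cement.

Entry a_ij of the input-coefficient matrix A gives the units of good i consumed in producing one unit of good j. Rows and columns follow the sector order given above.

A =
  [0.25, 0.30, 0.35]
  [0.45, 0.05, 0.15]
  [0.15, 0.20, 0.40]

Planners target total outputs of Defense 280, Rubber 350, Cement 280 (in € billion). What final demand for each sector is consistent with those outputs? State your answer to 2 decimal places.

d_1 = 7.00, d_2 = 164.50, d_3 = 56.00

I − A =
  [   0.75    -0.30    -0.35]
  [  -0.45     0.95    -0.15]
  [  -0.15    -0.20     0.60]
d = (I − A) x:
  d_1 = (+0.75)·280 + (-0.30)·350 + (-0.35)·280 = 7.00
  d_2 = (-0.45)·280 + (+0.95)·350 + (-0.15)·280 = 164.50
  d_3 = (-0.15)·280 + (-0.20)·350 + (+0.60)·280 = 56.00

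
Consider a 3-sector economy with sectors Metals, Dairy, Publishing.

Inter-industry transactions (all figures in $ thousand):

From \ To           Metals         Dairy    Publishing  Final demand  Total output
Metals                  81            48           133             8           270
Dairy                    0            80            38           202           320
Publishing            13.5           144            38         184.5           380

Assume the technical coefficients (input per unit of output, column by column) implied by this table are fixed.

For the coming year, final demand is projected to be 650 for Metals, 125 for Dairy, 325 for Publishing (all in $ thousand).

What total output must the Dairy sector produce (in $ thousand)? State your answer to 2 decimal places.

Technical coefficients a_ij = z_ij / X_j:
  a_11 = 81/270 = 0.30, a_21 = 0/270 = 0.00, a_31 = 13.5/270 = 0.05
  a_12 = 48/320 = 0.15, a_22 = 80/320 = 0.25, a_32 = 144/320 = 0.45
  a_13 = 133/380 = 0.35, a_23 = 38/380 = 0.10, a_33 = 38/380 = 0.10
I − A =
  [   0.70    -0.15    -0.35]
  [   0.00     0.75    -0.10]
  [  -0.05    -0.45     0.90]
Cofactors of I−A, C_ij = (−1)^(i+j)·(minor ij) (rows/columns in the sector order above):
  C_11 = (0.75)(0.90) − (-0.10)(-0.45) = 0.6300
  C_12 = −[(0.00)(0.90) − (-0.10)(-0.05)] = 0.0050
  C_13 = (0.00)(-0.45) − (0.75)(-0.05) = 0.0375
  C_21 = −[(-0.15)(0.90) − (-0.35)(-0.45)] = 0.2925
  C_22 = (0.70)(0.90) − (-0.35)(-0.05) = 0.6125
  C_23 = −[(0.70)(-0.45) − (-0.15)(-0.05)] = 0.3225
  C_31 = (-0.15)(-0.10) − (-0.35)(0.75) = 0.2775
  C_32 = −[(0.70)(-0.10) − (-0.35)(0.00)] = 0.0700
  C_33 = (0.70)(0.75) − (-0.15)(0.00) = 0.5250
det(I−A) = Σ_j (I−A)_1j·C_1j = (0.70)(0.6300) + (-0.15)(0.0050) + (-0.35)(0.0375) = 0.427125
adj(I−A) = Cᵀ =
  [ 0.6300   0.2925   0.2775]
  [ 0.0050   0.6125   0.0700]
  [ 0.0375   0.3225   0.5250]
(I − A)⁻¹ = adj(I−A) / det(I−A) ≈
  [   1.4750     0.6848     0.6497]
  [   0.0117     1.4340     0.1639]
  [   0.0878     0.7550     1.2291]
x = (I − A)⁻¹ d = adj(I−A)·d / det(I−A), with det(I−A) = 0.427125:
  x_1 = (0.6300·650 + 0.2925·125 + 0.2775·325) / 0.427125 = 536.25 / 0.427125 ≈ 1255.49
  x_2 = (0.0050·650 + 0.6125·125 + 0.0700·325) / 0.427125 = 102.5625 / 0.427125 ≈ 240.12
  x_3 = (0.0375·650 + 0.3225·125 + 0.5250·325) / 0.427125 = 235.3125 / 0.427125 ≈ 550.92

x_2 = 240.12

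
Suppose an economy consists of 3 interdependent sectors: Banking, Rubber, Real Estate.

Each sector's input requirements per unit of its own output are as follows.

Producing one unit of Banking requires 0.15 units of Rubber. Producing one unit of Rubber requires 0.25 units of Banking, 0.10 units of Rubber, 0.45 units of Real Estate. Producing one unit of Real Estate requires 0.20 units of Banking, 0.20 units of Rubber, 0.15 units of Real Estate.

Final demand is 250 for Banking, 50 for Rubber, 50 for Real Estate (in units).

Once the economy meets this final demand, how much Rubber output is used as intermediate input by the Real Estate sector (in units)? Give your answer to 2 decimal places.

z_23 = 26.21

I − A =
  [   1.00    -0.25    -0.20]
  [  -0.15     0.90    -0.20]
  [   0.00    -0.45     0.85]
Cofactors of I−A, C_ij = (−1)^(i+j)·(minor ij) (rows/columns in the sector order above):
  C_11 = (0.90)(0.85) − (-0.20)(-0.45) = 0.6750
  C_12 = −[(-0.15)(0.85) − (-0.20)(0.00)] = 0.1275
  C_13 = (-0.15)(-0.45) − (0.90)(0.00) = 0.0675
  C_21 = −[(-0.25)(0.85) − (-0.20)(-0.45)] = 0.3025
  C_22 = (1.00)(0.85) − (-0.20)(0.00) = 0.8500
  C_23 = −[(1.00)(-0.45) − (-0.25)(0.00)] = 0.4500
  C_31 = (-0.25)(-0.20) − (-0.20)(0.90) = 0.2300
  C_32 = −[(1.00)(-0.20) − (-0.20)(-0.15)] = 0.2300
  C_33 = (1.00)(0.90) − (-0.25)(-0.15) = 0.8625
det(I−A) = Σ_j (I−A)_1j·C_1j = (1.00)(0.6750) + (-0.25)(0.1275) + (-0.20)(0.0675) = 0.629625
adj(I−A) = Cᵀ =
  [ 0.6750   0.3025   0.2300]
  [ 0.1275   0.8500   0.2300]
  [ 0.0675   0.4500   0.8625]
(I − A)⁻¹ = adj(I−A) / det(I−A) ≈
  [   1.0721     0.4804     0.3653]
  [   0.2025     1.3500     0.3653]
  [   0.1072     0.7147     1.3699]
First solve x = (I − A)⁻¹ d = adj(I−A)·d / det(I−A); in particular x_3 = (0.0675·250 + 0.4500·50 + 0.8625·50) / 0.629625 = 82.50 / 0.629625 ≈ 131.0304.
Intermediate flow from 2 to 3: z_23 = a_23 · x_3 = 0.20 × 82.50 / 0.629625 = 16.50 / 0.629625 ≈ 26.21.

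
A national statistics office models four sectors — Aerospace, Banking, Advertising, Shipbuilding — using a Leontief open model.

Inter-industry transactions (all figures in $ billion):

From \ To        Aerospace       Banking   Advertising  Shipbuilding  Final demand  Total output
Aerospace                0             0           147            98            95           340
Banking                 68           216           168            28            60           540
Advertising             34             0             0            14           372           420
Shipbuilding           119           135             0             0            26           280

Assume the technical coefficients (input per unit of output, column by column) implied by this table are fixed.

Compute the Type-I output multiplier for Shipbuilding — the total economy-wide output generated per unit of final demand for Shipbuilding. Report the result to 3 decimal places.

Technical coefficients a_ij = z_ij / X_j:
  a_11 = 0/340 = 0.00, a_21 = 68/340 = 0.20, a_31 = 34/340 = 0.10, a_41 = 119/340 = 0.35
  a_12 = 0/540 = 0.00, a_22 = 216/540 = 0.40, a_32 = 0/540 = 0.00, a_42 = 135/540 = 0.25
  a_13 = 147/420 = 0.35, a_23 = 168/420 = 0.40, a_33 = 0/420 = 0.00, a_43 = 0/420 = 0.00
  a_14 = 98/280 = 0.35, a_24 = 28/280 = 0.10, a_34 = 14/280 = 0.05, a_44 = 0/280 = 0.00
I − A =
  [   1.00     0.00    -0.35    -0.35]
  [  -0.20     0.60    -0.40    -0.10]
  [  -0.10     0.00     1.00    -0.05]
  [  -0.35    -0.25     0.00     1.00]
Compute the cofactors C_ij = (−1)^(i+j)·(3×3 minor ij) of I−A; the adjugate is their transpose:
adj(I−A) = Cᵀ =
  [ 0.570000   0.091875   0.236250   0.220500]
  [ 0.282000   0.836375   0.433250   0.204000]
  [ 0.070500   0.021250   0.484000   0.051000]
  [ 0.270000   0.241250   0.191000   0.579000]
det(I−A) = Σ_j (I−A)_1j·C_1j = (1.00)(0.570000) + (0.00)(0.282000) + (-0.35)(0.070500) + (-0.35)(0.270000) = 0.450825
(I − A)⁻¹ = adj(I−A) / det(I−A) ≈
  [   1.2643     0.2038     0.5240     0.4891]
  [   0.6255     1.8552     0.9610     0.4525]
  [   0.1564     0.0471     1.0736     0.1131]
  [   0.5989     0.5351     0.4237     1.2843]
The output multiplier for sector j is the column-j sum of the Leontief inverse (I − A)⁻¹ = adj(I−A) / det(I−A).
Column 4 of adj(I−A): (0.220500, 0.204000, 0.051000, 0.579000); det(I−A) = 0.450825.
m_4 = (0.220500 + 0.204000 + 0.051000 + 0.579000) / 0.450825 = 1.0545 / 0.450825 ≈ 2.339.

m_4 = 2.339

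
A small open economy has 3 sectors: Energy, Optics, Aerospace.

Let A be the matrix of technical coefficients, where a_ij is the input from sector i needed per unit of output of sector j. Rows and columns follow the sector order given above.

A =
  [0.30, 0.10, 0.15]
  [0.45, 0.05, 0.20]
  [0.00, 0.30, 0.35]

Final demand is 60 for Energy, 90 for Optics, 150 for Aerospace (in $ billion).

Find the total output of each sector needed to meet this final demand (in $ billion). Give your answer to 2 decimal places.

x_E = 198.75, x_O = 263.02, x_A = 352.16

I − A =
  [   0.70    -0.10    -0.15]
  [  -0.45     0.95    -0.20]
  [   0.00    -0.30     0.65]
Cofactors of I−A, C_ij = (−1)^(i+j)·(minor ij) (rows/columns in the sector order above):
  C_11 = (0.95)(0.65) − (-0.20)(-0.30) = 0.5575
  C_12 = −[(-0.45)(0.65) − (-0.20)(0.00)] = 0.2925
  C_13 = (-0.45)(-0.30) − (0.95)(0.00) = 0.1350
  C_21 = −[(-0.10)(0.65) − (-0.15)(-0.30)] = 0.1100
  C_22 = (0.70)(0.65) − (-0.15)(0.00) = 0.4550
  C_23 = −[(0.70)(-0.30) − (-0.10)(0.00)] = 0.2100
  C_31 = (-0.10)(-0.20) − (-0.15)(0.95) = 0.1625
  C_32 = −[(0.70)(-0.20) − (-0.15)(-0.45)] = 0.2075
  C_33 = (0.70)(0.95) − (-0.10)(-0.45) = 0.6200
det(I−A) = Σ_j (I−A)_1j·C_1j = (0.70)(0.5575) + (-0.10)(0.2925) + (-0.15)(0.1350) = 0.34075
adj(I−A) = Cᵀ =
  [ 0.5575   0.1100   0.1625]
  [ 0.2925   0.4550   0.2075]
  [ 0.1350   0.2100   0.6200]
(I − A)⁻¹ = adj(I−A) / det(I−A) ≈
  [   1.6361     0.3228     0.4769]
  [   0.8584     1.3353     0.6090]
  [   0.3962     0.6163     1.8195]
x = (I − A)⁻¹ d = adj(I−A)·d / det(I−A), with det(I−A) = 0.34075:
  x_E = (0.5575·60 + 0.1100·90 + 0.1625·150) / 0.34075 = 67.725 / 0.34075 ≈ 198.75
  x_O = (0.2925·60 + 0.4550·90 + 0.2075·150) / 0.34075 = 89.625 / 0.34075 ≈ 263.02
  x_A = (0.1350·60 + 0.2100·90 + 0.6200·150) / 0.34075 = 120.00 / 0.34075 ≈ 352.16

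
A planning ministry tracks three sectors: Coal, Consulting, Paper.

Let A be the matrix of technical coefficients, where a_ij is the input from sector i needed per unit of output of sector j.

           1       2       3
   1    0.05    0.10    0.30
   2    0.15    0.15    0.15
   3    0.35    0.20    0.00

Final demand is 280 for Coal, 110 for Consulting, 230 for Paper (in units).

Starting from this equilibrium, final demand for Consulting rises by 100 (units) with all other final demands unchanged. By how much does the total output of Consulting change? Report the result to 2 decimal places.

I − A =
  [   0.95    -0.10    -0.30]
  [  -0.15     0.85    -0.15]
  [  -0.35    -0.20     1.00]
Cofactors of I−A, C_ij = (−1)^(i+j)·(minor ij) (rows/columns in the sector order above):
  C_11 = (0.85)(1.00) − (-0.15)(-0.20) = 0.8200
  C_12 = −[(-0.15)(1.00) − (-0.15)(-0.35)] = 0.2025
  C_13 = (-0.15)(-0.20) − (0.85)(-0.35) = 0.3275
  C_21 = −[(-0.10)(1.00) − (-0.30)(-0.20)] = 0.1600
  C_22 = (0.95)(1.00) − (-0.30)(-0.35) = 0.8450
  C_23 = −[(0.95)(-0.20) − (-0.10)(-0.35)] = 0.2250
  C_31 = (-0.10)(-0.15) − (-0.30)(0.85) = 0.2700
  C_32 = −[(0.95)(-0.15) − (-0.30)(-0.15)] = 0.1875
  C_33 = (0.95)(0.85) − (-0.10)(-0.15) = 0.7925
det(I−A) = Σ_j (I−A)_1j·C_1j = (0.95)(0.8200) + (-0.10)(0.2025) + (-0.30)(0.3275) = 0.6605
adj(I−A) = Cᵀ =
  [ 0.8200   0.1600   0.2700]
  [ 0.2025   0.8450   0.1875]
  [ 0.3275   0.2250   0.7925]
(I − A)⁻¹ = adj(I−A) / det(I−A) ≈
  [   1.2415     0.2422     0.4088]
  [   0.3066     1.2793     0.2839]
  [   0.4958     0.3407     1.1998]
Δx = (I − A)⁻¹ Δd with Δd having +100 in the Consulting component and 0 elsewhere.
So Δx_2 = L_22 · (+100), where L_22 = adj(I−A)_22 / det(I−A) = 0.8450 / 0.6605.
Δx_2 = 0.8450 × (+100) / 0.6605 = 84.50 / 0.6605 ≈ 127.93.

Δx_2 = 127.93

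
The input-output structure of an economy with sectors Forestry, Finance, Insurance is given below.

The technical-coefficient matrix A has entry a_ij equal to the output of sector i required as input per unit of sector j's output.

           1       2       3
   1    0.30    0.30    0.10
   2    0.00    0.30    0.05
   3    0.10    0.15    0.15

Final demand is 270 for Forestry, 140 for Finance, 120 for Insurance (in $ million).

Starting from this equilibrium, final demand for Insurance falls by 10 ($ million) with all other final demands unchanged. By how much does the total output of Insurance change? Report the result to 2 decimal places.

I − A =
  [   0.70    -0.30    -0.10]
  [   0.00     0.70    -0.05]
  [  -0.10    -0.15     0.85]
Cofactors of I−A, C_ij = (−1)^(i+j)·(minor ij) (rows/columns in the sector order above):
  C_11 = (0.70)(0.85) − (-0.05)(-0.15) = 0.5875
  C_12 = −[(0.00)(0.85) − (-0.05)(-0.10)] = 0.0050
  C_13 = (0.00)(-0.15) − (0.70)(-0.10) = 0.0700
  C_21 = −[(-0.30)(0.85) − (-0.10)(-0.15)] = 0.2700
  C_22 = (0.70)(0.85) − (-0.10)(-0.10) = 0.5850
  C_23 = −[(0.70)(-0.15) − (-0.30)(-0.10)] = 0.1350
  C_31 = (-0.30)(-0.05) − (-0.10)(0.70) = 0.0850
  C_32 = −[(0.70)(-0.05) − (-0.10)(0.00)] = 0.0350
  C_33 = (0.70)(0.70) − (-0.30)(0.00) = 0.4900
det(I−A) = Σ_j (I−A)_1j·C_1j = (0.70)(0.5875) + (-0.30)(0.0050) + (-0.10)(0.0700) = 0.40275
adj(I−A) = Cᵀ =
  [ 0.5875   0.2700   0.0850]
  [ 0.0050   0.5850   0.0350]
  [ 0.0700   0.1350   0.4900]
(I − A)⁻¹ = adj(I−A) / det(I−A) ≈
  [   1.4587     0.6704     0.2110]
  [   0.0124     1.4525     0.0869]
  [   0.1738     0.3352     1.2166]
Δx = (I − A)⁻¹ Δd with Δd having -10 in the Insurance component and 0 elsewhere.
So Δx_3 = L_33 · (-10), where L_33 = adj(I−A)_33 / det(I−A) = 0.4900 / 0.40275.
Δx_3 = 0.4900 × (-10) / 0.40275 = -4.90 / 0.40275 ≈ -12.17.

Δx_3 = -12.17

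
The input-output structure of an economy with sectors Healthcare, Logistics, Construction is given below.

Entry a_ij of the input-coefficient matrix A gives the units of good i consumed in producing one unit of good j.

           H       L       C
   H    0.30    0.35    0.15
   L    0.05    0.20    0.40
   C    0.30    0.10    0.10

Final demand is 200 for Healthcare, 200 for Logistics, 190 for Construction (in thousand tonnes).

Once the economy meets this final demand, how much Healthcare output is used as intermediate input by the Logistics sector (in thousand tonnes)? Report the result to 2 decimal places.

I − A =
  [   0.70    -0.35    -0.15]
  [  -0.05     0.80    -0.40]
  [  -0.30    -0.10     0.90]
Cofactors of I−A, C_ij = (−1)^(i+j)·(minor ij) (rows/columns in the sector order above):
  C_11 = (0.80)(0.90) − (-0.40)(-0.10) = 0.6800
  C_12 = −[(-0.05)(0.90) − (-0.40)(-0.30)] = 0.1650
  C_13 = (-0.05)(-0.10) − (0.80)(-0.30) = 0.2450
  C_21 = −[(-0.35)(0.90) − (-0.15)(-0.10)] = 0.3300
  C_22 = (0.70)(0.90) − (-0.15)(-0.30) = 0.5850
  C_23 = −[(0.70)(-0.10) − (-0.35)(-0.30)] = 0.1750
  C_31 = (-0.35)(-0.40) − (-0.15)(0.80) = 0.2600
  C_32 = −[(0.70)(-0.40) − (-0.15)(-0.05)] = 0.2875
  C_33 = (0.70)(0.80) − (-0.35)(-0.05) = 0.5425
det(I−A) = Σ_j (I−A)_1j·C_1j = (0.70)(0.6800) + (-0.35)(0.1650) + (-0.15)(0.2450) = 0.3815
adj(I−A) = Cᵀ =
  [ 0.6800   0.3300   0.2600]
  [ 0.1650   0.5850   0.2875]
  [ 0.2450   0.1750   0.5425]
(I − A)⁻¹ = adj(I−A) / det(I−A) ≈
  [   1.7824     0.8650     0.6815]
  [   0.4325     1.5334     0.7536]
  [   0.6422     0.4587     1.4220]
First solve x = (I − A)⁻¹ d = adj(I−A)·d / det(I−A); in particular x_L = (0.1650·200 + 0.5850·200 + 0.2875·190) / 0.3815 = 204.625 / 0.3815 ≈ 536.3696.
Intermediate flow from H to L: z_HL = a_HL · x_L = 0.35 × 204.625 / 0.3815 = 71.61875 / 0.3815 ≈ 187.73.

z_HL = 187.73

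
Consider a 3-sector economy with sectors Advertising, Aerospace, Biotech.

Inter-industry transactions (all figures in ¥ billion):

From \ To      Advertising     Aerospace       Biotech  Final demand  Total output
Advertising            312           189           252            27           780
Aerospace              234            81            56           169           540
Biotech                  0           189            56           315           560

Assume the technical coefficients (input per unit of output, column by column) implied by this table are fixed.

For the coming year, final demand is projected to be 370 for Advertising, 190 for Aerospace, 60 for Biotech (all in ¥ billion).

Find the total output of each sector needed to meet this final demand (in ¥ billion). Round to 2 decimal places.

x_1 = 1299.32, x_2 = 723.04, x_3 = 347.85

Technical coefficients a_ij = z_ij / X_j:
  a_11 = 312/780 = 0.40, a_21 = 234/780 = 0.30, a_31 = 0/780 = 0.00
  a_12 = 189/540 = 0.35, a_22 = 81/540 = 0.15, a_32 = 189/540 = 0.35
  a_13 = 252/560 = 0.45, a_23 = 56/560 = 0.10, a_33 = 56/560 = 0.10
I − A =
  [   0.60    -0.35    -0.45]
  [  -0.30     0.85    -0.10]
  [   0.00    -0.35     0.90]
Cofactors of I−A, C_ij = (−1)^(i+j)·(minor ij) (rows/columns in the sector order above):
  C_11 = (0.85)(0.90) − (-0.10)(-0.35) = 0.7300
  C_12 = −[(-0.30)(0.90) − (-0.10)(0.00)] = 0.2700
  C_13 = (-0.30)(-0.35) − (0.85)(0.00) = 0.1050
  C_21 = −[(-0.35)(0.90) − (-0.45)(-0.35)] = 0.4725
  C_22 = (0.60)(0.90) − (-0.45)(0.00) = 0.5400
  C_23 = −[(0.60)(-0.35) − (-0.35)(0.00)] = 0.2100
  C_31 = (-0.35)(-0.10) − (-0.45)(0.85) = 0.4175
  C_32 = −[(0.60)(-0.10) − (-0.45)(-0.30)] = 0.1950
  C_33 = (0.60)(0.85) − (-0.35)(-0.30) = 0.4050
det(I−A) = Σ_j (I−A)_1j·C_1j = (0.60)(0.7300) + (-0.35)(0.2700) + (-0.45)(0.1050) = 0.29625
adj(I−A) = Cᵀ =
  [ 0.7300   0.4725   0.4175]
  [ 0.2700   0.5400   0.1950]
  [ 0.1050   0.2100   0.4050]
(I − A)⁻¹ = adj(I−A) / det(I−A) ≈
  [   2.4641     1.5949     1.4093]
  [   0.9114     1.8228     0.6582]
  [   0.3544     0.7089     1.3671]
x = (I − A)⁻¹ d = adj(I−A)·d / det(I−A), with det(I−A) = 0.29625:
  x_1 = (0.7300·370 + 0.4725·190 + 0.4175·60) / 0.29625 = 384.925 / 0.29625 ≈ 1299.32
  x_2 = (0.2700·370 + 0.5400·190 + 0.1950·60) / 0.29625 = 214.20 / 0.29625 ≈ 723.04
  x_3 = (0.1050·370 + 0.2100·190 + 0.4050·60) / 0.29625 = 103.05 / 0.29625 ≈ 347.85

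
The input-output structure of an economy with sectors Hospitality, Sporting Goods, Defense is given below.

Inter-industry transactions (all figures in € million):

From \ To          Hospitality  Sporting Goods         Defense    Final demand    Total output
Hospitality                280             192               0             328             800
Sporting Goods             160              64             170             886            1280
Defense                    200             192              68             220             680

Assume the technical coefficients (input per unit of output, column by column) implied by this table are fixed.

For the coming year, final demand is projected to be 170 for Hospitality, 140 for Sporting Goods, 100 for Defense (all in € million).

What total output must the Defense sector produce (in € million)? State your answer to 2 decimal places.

Technical coefficients a_ij = z_ij / X_j:
  a_11 = 280/800 = 0.35, a_21 = 160/800 = 0.20, a_31 = 200/800 = 0.25
  a_12 = 192/1280 = 0.15, a_22 = 64/1280 = 0.05, a_32 = 192/1280 = 0.15
  a_13 = 0/680 = 0.00, a_23 = 170/680 = 0.25, a_33 = 68/680 = 0.10
I − A =
  [   0.65    -0.15     0.00]
  [  -0.20     0.95    -0.25]
  [  -0.25    -0.15     0.90]
Cofactors of I−A, C_ij = (−1)^(i+j)·(minor ij) (rows/columns in the sector order above):
  C_11 = (0.95)(0.90) − (-0.25)(-0.15) = 0.8175
  C_12 = −[(-0.20)(0.90) − (-0.25)(-0.25)] = 0.2425
  C_13 = (-0.20)(-0.15) − (0.95)(-0.25) = 0.2675
  C_21 = −[(-0.15)(0.90) − (0.00)(-0.15)] = 0.1350
  C_22 = (0.65)(0.90) − (0.00)(-0.25) = 0.5850
  C_23 = −[(0.65)(-0.15) − (-0.15)(-0.25)] = 0.1350
  C_31 = (-0.15)(-0.25) − (0.00)(0.95) = 0.0375
  C_32 = −[(0.65)(-0.25) − (0.00)(-0.20)] = 0.1625
  C_33 = (0.65)(0.95) − (-0.15)(-0.20) = 0.5875
det(I−A) = Σ_j (I−A)_1j·C_1j = (0.65)(0.8175) + (-0.15)(0.2425) + (0.00)(0.2675) = 0.4950
adj(I−A) = Cᵀ =
  [ 0.8175   0.1350   0.0375]
  [ 0.2425   0.5850   0.1625]
  [ 0.2675   0.1350   0.5875]
(I − A)⁻¹ = adj(I−A) / det(I−A) ≈
  [   1.6515     0.2727     0.0758]
  [   0.4899     1.1818     0.3283]
  [   0.5404     0.2727     1.1869]
x = (I − A)⁻¹ d = adj(I−A)·d / det(I−A), with det(I−A) = 0.4950:
  x_1 = (0.8175·170 + 0.1350·140 + 0.0375·100) / 0.4950 = 161.625 / 0.4950 ≈ 326.52
  x_2 = (0.2425·170 + 0.5850·140 + 0.1625·100) / 0.4950 = 139.375 / 0.4950 ≈ 281.57
  x_3 = (0.2675·170 + 0.1350·140 + 0.5875·100) / 0.4950 = 123.125 / 0.4950 ≈ 248.74

x_3 = 248.74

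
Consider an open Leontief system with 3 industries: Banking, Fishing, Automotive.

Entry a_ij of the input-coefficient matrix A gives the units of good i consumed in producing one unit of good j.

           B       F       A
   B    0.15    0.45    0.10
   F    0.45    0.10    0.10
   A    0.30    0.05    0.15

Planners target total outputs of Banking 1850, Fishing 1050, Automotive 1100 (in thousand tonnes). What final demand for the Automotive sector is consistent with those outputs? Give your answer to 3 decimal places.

I − A =
  [   0.85    -0.45    -0.10]
  [  -0.45     0.90    -0.10]
  [  -0.30    -0.05     0.85]
d = (I − A) x:
  d_B = (+0.85)·1850 + (-0.45)·1050 + (-0.10)·1100 = 990.000
  d_F = (-0.45)·1850 + (+0.90)·1050 + (-0.10)·1100 = 2.500
  d_A = (-0.30)·1850 + (-0.05)·1050 + (+0.85)·1100 = 327.500

d_A = 327.500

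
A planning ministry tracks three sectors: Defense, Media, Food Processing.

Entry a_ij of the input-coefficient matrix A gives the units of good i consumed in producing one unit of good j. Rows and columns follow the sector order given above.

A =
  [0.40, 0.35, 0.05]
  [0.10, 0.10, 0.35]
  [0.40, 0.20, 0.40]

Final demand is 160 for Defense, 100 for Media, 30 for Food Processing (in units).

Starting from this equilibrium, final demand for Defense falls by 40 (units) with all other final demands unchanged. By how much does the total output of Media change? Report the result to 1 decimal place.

I − A =
  [   0.60    -0.35    -0.05]
  [  -0.10     0.90    -0.35]
  [  -0.40    -0.20     0.60]
Cofactors of I−A, C_ij = (−1)^(i+j)·(minor ij) (rows/columns in the sector order above):
  C_11 = (0.90)(0.60) − (-0.35)(-0.20) = 0.4700
  C_12 = −[(-0.10)(0.60) − (-0.35)(-0.40)] = 0.2000
  C_13 = (-0.10)(-0.20) − (0.90)(-0.40) = 0.3800
  C_21 = −[(-0.35)(0.60) − (-0.05)(-0.20)] = 0.2200
  C_22 = (0.60)(0.60) − (-0.05)(-0.40) = 0.3400
  C_23 = −[(0.60)(-0.20) − (-0.35)(-0.40)] = 0.2600
  C_31 = (-0.35)(-0.35) − (-0.05)(0.90) = 0.1675
  C_32 = −[(0.60)(-0.35) − (-0.05)(-0.10)] = 0.2150
  C_33 = (0.60)(0.90) − (-0.35)(-0.10) = 0.5050
det(I−A) = Σ_j (I−A)_1j·C_1j = (0.60)(0.4700) + (-0.35)(0.2000) + (-0.05)(0.3800) = 0.1930
adj(I−A) = Cᵀ =
  [ 0.4700   0.2200   0.1675]
  [ 0.2000   0.3400   0.2150]
  [ 0.3800   0.2600   0.5050]
(I − A)⁻¹ = adj(I−A) / det(I−A) ≈
  [   2.4352     1.1399     0.8679]
  [   1.0363     1.7617     1.1140]
  [   1.9689     1.3472     2.6166]
Δx = (I − A)⁻¹ Δd with Δd having -40 in the Defense component and 0 elsewhere.
So Δx_M = L_MD · (-40), where L_MD = adj(I−A)_MD / det(I−A) = 0.2000 / 0.1930.
Δx_M = 0.2000 × (-40) / 0.1930 = -8.00 / 0.1930 ≈ -41.5.

Δx_M = -41.5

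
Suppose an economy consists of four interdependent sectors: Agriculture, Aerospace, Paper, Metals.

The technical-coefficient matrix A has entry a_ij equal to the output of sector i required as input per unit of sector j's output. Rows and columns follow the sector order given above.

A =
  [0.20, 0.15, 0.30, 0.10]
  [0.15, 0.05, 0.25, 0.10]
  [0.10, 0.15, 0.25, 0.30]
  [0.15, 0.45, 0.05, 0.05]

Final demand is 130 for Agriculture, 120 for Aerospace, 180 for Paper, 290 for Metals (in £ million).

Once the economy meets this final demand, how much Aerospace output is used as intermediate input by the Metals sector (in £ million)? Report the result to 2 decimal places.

z_24 = 65.22

I − A =
  [   0.80    -0.15    -0.30    -0.10]
  [  -0.15     0.95    -0.25    -0.10]
  [  -0.10    -0.15     0.75    -0.30]
  [  -0.15    -0.45    -0.05     0.95]
Compute the cofactors C_ij = (−1)^(i+j)·(3×3 minor ij) of I−A; the adjugate is their transpose:
adj(I−A) = Cᵀ =
  [ 0.558750   0.222375   0.309625   0.180000]
  [ 0.151375   0.504250   0.238250   0.144250]
  [ 0.172375   0.245250   0.641375   0.246500]
  [ 0.169000   0.286875   0.195500   0.484125]
det(I−A) = Σ_j (I−A)_1j·C_1j = (0.80)(0.558750) + (-0.15)(0.151375) + (-0.30)(0.172375) + (-0.10)(0.169000) = 0.35568125
(I − A)⁻¹ = adj(I−A) / det(I−A) ≈
  [   1.5709     0.6252     0.8705     0.5061]
  [   0.4256     1.4177     0.6698     0.4056]
  [   0.4846     0.6895     1.8032     0.6930]
  [   0.4751     0.8066     0.5496     1.3611]
First solve x = (I − A)⁻¹ d = adj(I−A)·d / det(I−A); in particular x_4 = (0.169000·130 + 0.286875·120 + 0.195500·180 + 0.484125·290) / 0.35568125 = 231.98125 / 0.35568125 ≈ 652.2167.
Intermediate flow from 2 to 4: z_24 = a_24 · x_4 = 0.10 × 231.98125 / 0.35568125 = 23.198125 / 0.35568125 ≈ 65.22.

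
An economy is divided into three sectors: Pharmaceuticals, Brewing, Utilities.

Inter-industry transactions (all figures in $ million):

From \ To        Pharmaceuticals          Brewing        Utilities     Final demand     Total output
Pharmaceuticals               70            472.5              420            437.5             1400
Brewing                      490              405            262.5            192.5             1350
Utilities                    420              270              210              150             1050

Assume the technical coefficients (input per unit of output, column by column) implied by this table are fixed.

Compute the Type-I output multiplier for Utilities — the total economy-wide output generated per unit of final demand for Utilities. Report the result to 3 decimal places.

Technical coefficients a_ij = z_ij / X_j:
  a_PP = 70/1400 = 0.05, a_BP = 490/1400 = 0.35, a_UP = 420/1400 = 0.30
  a_PB = 472.5/1350 = 0.35, a_BB = 405/1350 = 0.30, a_UB = 270/1350 = 0.20
  a_PU = 420/1050 = 0.40, a_BU = 262.5/1050 = 0.25, a_UU = 210/1050 = 0.20
I − A =
  [   0.95    -0.35    -0.40]
  [  -0.35     0.70    -0.25]
  [  -0.30    -0.20     0.80]
Cofactors of I−A, C_ij = (−1)^(i+j)·(minor ij) (rows/columns in the sector order above):
  C_11 = (0.70)(0.80) − (-0.25)(-0.20) = 0.5100
  C_12 = −[(-0.35)(0.80) − (-0.25)(-0.30)] = 0.3550
  C_13 = (-0.35)(-0.20) − (0.70)(-0.30) = 0.2800
  C_21 = −[(-0.35)(0.80) − (-0.40)(-0.20)] = 0.3600
  C_22 = (0.95)(0.80) − (-0.40)(-0.30) = 0.6400
  C_23 = −[(0.95)(-0.20) − (-0.35)(-0.30)] = 0.2950
  C_31 = (-0.35)(-0.25) − (-0.40)(0.70) = 0.3675
  C_32 = −[(0.95)(-0.25) − (-0.40)(-0.35)] = 0.3775
  C_33 = (0.95)(0.70) − (-0.35)(-0.35) = 0.5425
det(I−A) = Σ_j (I−A)_1j·C_1j = (0.95)(0.5100) + (-0.35)(0.3550) + (-0.40)(0.2800) = 0.24825
adj(I−A) = Cᵀ =
  [ 0.5100   0.3600   0.3675]
  [ 0.3550   0.6400   0.3775]
  [ 0.2800   0.2950   0.5425]
(I − A)⁻¹ = adj(I−A) / det(I−A) ≈
  [   2.0544     1.4502     1.4804]
  [   1.4300     2.5780     1.5206]
  [   1.1279     1.1883     2.1853]
The output multiplier for sector j is the column-j sum of the Leontief inverse (I − A)⁻¹ = adj(I−A) / det(I−A).
Column U of adj(I−A): (0.3675, 0.3775, 0.5425); det(I−A) = 0.24825.
m_U = (0.3675 + 0.3775 + 0.5425) / 0.24825 = 1.2875 / 0.24825 ≈ 5.186.

m_U = 5.186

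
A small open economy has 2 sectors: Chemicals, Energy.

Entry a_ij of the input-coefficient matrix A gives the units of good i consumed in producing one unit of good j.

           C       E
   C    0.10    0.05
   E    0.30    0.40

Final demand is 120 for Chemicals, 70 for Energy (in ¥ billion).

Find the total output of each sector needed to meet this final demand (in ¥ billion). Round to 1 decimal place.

x_C = 143.8, x_E = 188.6

I − A =
  [   0.90    -0.05]
  [  -0.30     0.60]
det(I−A) = (0.90)(0.60) − (-0.05)(-0.30) = 0.5250
adj(I−A) = [[0.60, 0.05], [0.30, 0.90]]
(I − A)⁻¹ = adj(I−A) / det(I−A) ≈
  [   1.1429     0.0952]
  [   0.5714     1.7143]
x = (I − A)⁻¹ d = adj(I−A)·d / det(I−A), with det(I−A) = 0.5250:
  x_C = (0.60·120 + 0.05·70) / 0.5250 = 75.50 / 0.5250 ≈ 143.8
  x_E = (0.30·120 + 0.90·70) / 0.5250 = 99.00 / 0.5250 ≈ 188.6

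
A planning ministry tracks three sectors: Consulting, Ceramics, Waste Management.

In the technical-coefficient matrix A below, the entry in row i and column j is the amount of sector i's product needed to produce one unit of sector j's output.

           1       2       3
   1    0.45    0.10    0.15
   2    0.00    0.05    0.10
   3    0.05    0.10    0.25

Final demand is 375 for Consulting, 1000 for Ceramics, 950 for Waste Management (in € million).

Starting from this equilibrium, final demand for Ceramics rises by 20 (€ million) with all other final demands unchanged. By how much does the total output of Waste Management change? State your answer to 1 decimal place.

I − A =
  [   0.55    -0.10    -0.15]
  [   0.00     0.95    -0.10]
  [  -0.05    -0.10     0.75]
Cofactors of I−A, C_ij = (−1)^(i+j)·(minor ij) (rows/columns in the sector order above):
  C_11 = (0.95)(0.75) − (-0.10)(-0.10) = 0.7025
  C_12 = −[(0.00)(0.75) − (-0.10)(-0.05)] = 0.0050
  C_13 = (0.00)(-0.10) − (0.95)(-0.05) = 0.0475
  C_21 = −[(-0.10)(0.75) − (-0.15)(-0.10)] = 0.0900
  C_22 = (0.55)(0.75) − (-0.15)(-0.05) = 0.4050
  C_23 = −[(0.55)(-0.10) − (-0.10)(-0.05)] = 0.0600
  C_31 = (-0.10)(-0.10) − (-0.15)(0.95) = 0.1525
  C_32 = −[(0.55)(-0.10) − (-0.15)(0.00)] = 0.0550
  C_33 = (0.55)(0.95) − (-0.10)(0.00) = 0.5225
det(I−A) = Σ_j (I−A)_1j·C_1j = (0.55)(0.7025) + (-0.10)(0.0050) + (-0.15)(0.0475) = 0.37875
adj(I−A) = Cᵀ =
  [ 0.7025   0.0900   0.1525]
  [ 0.0050   0.4050   0.0550]
  [ 0.0475   0.0600   0.5225]
(I − A)⁻¹ = adj(I−A) / det(I−A) ≈
  [   1.8548     0.2376     0.4026]
  [   0.0132     1.0693     0.1452]
  [   0.1254     0.1584     1.3795]
Δx = (I − A)⁻¹ Δd with Δd having +20 in the Ceramics component and 0 elsewhere.
So Δx_3 = L_32 · (+20), where L_32 = adj(I−A)_32 / det(I−A) = 0.0600 / 0.37875.
Δx_3 = 0.0600 × (+20) / 0.37875 = 1.20 / 0.37875 ≈ 3.2.

Δx_3 = 3.2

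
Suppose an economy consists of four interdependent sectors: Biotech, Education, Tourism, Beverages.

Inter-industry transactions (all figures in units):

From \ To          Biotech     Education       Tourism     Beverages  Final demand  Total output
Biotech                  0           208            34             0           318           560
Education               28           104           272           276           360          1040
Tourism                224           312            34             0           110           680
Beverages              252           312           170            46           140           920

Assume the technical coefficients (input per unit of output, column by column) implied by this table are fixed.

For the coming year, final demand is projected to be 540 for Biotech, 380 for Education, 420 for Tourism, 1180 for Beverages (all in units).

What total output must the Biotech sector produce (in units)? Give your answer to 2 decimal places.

x_1 = 1036.83

Technical coefficients a_ij = z_ij / X_j:
  a_11 = 0/560 = 0.00, a_21 = 28/560 = 0.05, a_31 = 224/560 = 0.40, a_41 = 252/560 = 0.45
  a_12 = 208/1040 = 0.20, a_22 = 104/1040 = 0.10, a_32 = 312/1040 = 0.30, a_42 = 312/1040 = 0.30
  a_13 = 34/680 = 0.05, a_23 = 272/680 = 0.40, a_33 = 34/680 = 0.05, a_43 = 170/680 = 0.25
  a_14 = 0/920 = 0.00, a_24 = 276/920 = 0.30, a_34 = 0/920 = 0.00, a_44 = 46/920 = 0.05
I − A =
  [   1.00    -0.20    -0.05     0.00]
  [  -0.05     0.90    -0.40    -0.30]
  [  -0.40    -0.30     0.95     0.00]
  [  -0.45    -0.30    -0.25     0.95]
Compute the cofactors C_ij = (−1)^(i+j)·(3×3 minor ij) of I−A; the adjugate is their transpose:
adj(I−A) = Cᵀ =
  [ 0.590250   0.194750   0.129250   0.061500]
  [ 0.355375   0.883500   0.464125   0.279000]
  [ 0.360750   0.361000   0.728500   0.114000]
  [ 0.486750   0.466250   0.399500   0.674750]
det(I−A) = Σ_j (I−A)_1j·C_1j = (1.00)(0.590250) + (-0.20)(0.355375) + (-0.05)(0.360750) + (0.00)(0.486750) = 0.5011375
(I − A)⁻¹ = adj(I−A) / det(I−A) ≈
  [   1.1778     0.3886     0.2579     0.1227]
  [   0.7091     1.7630     0.9261     0.5567]
  [   0.7199     0.7204     1.4537     0.2275]
  [   0.9713     0.9304     0.7972     1.3464]
x = (I − A)⁻¹ d = adj(I−A)·d / det(I−A), with det(I−A) = 0.5011375:
  x_1 = (0.590250·540 + 0.194750·380 + 0.129250·420 + 0.061500·1180) / 0.5011375 = 519.595 / 0.5011375 ≈ 1036.83
  x_2 = (0.355375·540 + 0.883500·380 + 0.464125·420 + 0.279000·1180) / 0.5011375 = 1051.785 / 0.5011375 ≈ 2098.80
  x_3 = (0.360750·540 + 0.361000·380 + 0.728500·420 + 0.114000·1180) / 0.5011375 = 772.475 / 0.5011375 ≈ 1541.44
  x_4 = (0.486750·540 + 0.466250·380 + 0.399500·420 + 0.674750·1180) / 0.5011375 = 1404.015 / 0.5011375 ≈ 2801.66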